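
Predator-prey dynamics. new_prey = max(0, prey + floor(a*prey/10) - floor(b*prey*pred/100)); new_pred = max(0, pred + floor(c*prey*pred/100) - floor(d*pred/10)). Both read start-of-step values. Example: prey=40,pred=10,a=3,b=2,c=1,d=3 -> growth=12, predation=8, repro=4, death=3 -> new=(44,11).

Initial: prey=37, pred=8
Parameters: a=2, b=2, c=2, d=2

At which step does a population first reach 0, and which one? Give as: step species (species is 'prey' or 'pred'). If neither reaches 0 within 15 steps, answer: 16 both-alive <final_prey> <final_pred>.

Answer: 16 both-alive 1 8

Derivation:
Step 1: prey: 37+7-5=39; pred: 8+5-1=12
Step 2: prey: 39+7-9=37; pred: 12+9-2=19
Step 3: prey: 37+7-14=30; pred: 19+14-3=30
Step 4: prey: 30+6-18=18; pred: 30+18-6=42
Step 5: prey: 18+3-15=6; pred: 42+15-8=49
Step 6: prey: 6+1-5=2; pred: 49+5-9=45
Step 7: prey: 2+0-1=1; pred: 45+1-9=37
Step 8: prey: 1+0-0=1; pred: 37+0-7=30
Step 9: prey: 1+0-0=1; pred: 30+0-6=24
Step 10: prey: 1+0-0=1; pred: 24+0-4=20
Step 11: prey: 1+0-0=1; pred: 20+0-4=16
Step 12: prey: 1+0-0=1; pred: 16+0-3=13
Step 13: prey: 1+0-0=1; pred: 13+0-2=11
Step 14: prey: 1+0-0=1; pred: 11+0-2=9
Step 15: prey: 1+0-0=1; pred: 9+0-1=8
No extinction within 15 steps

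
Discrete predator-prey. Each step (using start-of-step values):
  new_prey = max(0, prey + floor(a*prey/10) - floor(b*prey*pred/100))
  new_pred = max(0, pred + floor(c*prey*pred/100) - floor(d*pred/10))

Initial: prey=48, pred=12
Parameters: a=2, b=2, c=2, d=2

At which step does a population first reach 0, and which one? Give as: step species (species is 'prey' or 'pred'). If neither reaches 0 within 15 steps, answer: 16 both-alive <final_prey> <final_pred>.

Step 1: prey: 48+9-11=46; pred: 12+11-2=21
Step 2: prey: 46+9-19=36; pred: 21+19-4=36
Step 3: prey: 36+7-25=18; pred: 36+25-7=54
Step 4: prey: 18+3-19=2; pred: 54+19-10=63
Step 5: prey: 2+0-2=0; pred: 63+2-12=53
First extinction: prey at step 5

Answer: 5 prey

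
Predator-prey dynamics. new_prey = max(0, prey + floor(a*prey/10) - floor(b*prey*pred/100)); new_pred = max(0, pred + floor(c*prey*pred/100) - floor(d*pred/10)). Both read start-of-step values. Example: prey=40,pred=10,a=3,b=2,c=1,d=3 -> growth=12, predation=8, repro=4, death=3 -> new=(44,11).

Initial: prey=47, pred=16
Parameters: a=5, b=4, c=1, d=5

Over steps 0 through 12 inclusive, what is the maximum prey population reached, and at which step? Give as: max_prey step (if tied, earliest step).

Answer: 107 11

Derivation:
Step 1: prey: 47+23-30=40; pred: 16+7-8=15
Step 2: prey: 40+20-24=36; pred: 15+6-7=14
Step 3: prey: 36+18-20=34; pred: 14+5-7=12
Step 4: prey: 34+17-16=35; pred: 12+4-6=10
Step 5: prey: 35+17-14=38; pred: 10+3-5=8
Step 6: prey: 38+19-12=45; pred: 8+3-4=7
Step 7: prey: 45+22-12=55; pred: 7+3-3=7
Step 8: prey: 55+27-15=67; pred: 7+3-3=7
Step 9: prey: 67+33-18=82; pred: 7+4-3=8
Step 10: prey: 82+41-26=97; pred: 8+6-4=10
Step 11: prey: 97+48-38=107; pred: 10+9-5=14
Step 12: prey: 107+53-59=101; pred: 14+14-7=21
Max prey = 107 at step 11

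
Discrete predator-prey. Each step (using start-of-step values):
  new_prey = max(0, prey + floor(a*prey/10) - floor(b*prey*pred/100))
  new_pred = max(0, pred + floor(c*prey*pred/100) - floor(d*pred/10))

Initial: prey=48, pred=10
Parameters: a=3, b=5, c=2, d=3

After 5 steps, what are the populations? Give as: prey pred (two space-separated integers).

Step 1: prey: 48+14-24=38; pred: 10+9-3=16
Step 2: prey: 38+11-30=19; pred: 16+12-4=24
Step 3: prey: 19+5-22=2; pred: 24+9-7=26
Step 4: prey: 2+0-2=0; pred: 26+1-7=20
Step 5: prey: 0+0-0=0; pred: 20+0-6=14

Answer: 0 14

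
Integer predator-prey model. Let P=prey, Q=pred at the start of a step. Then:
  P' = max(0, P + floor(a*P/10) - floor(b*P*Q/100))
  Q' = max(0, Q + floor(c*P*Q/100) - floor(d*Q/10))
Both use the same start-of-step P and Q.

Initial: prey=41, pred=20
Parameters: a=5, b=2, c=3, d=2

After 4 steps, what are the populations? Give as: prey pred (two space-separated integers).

Step 1: prey: 41+20-16=45; pred: 20+24-4=40
Step 2: prey: 45+22-36=31; pred: 40+54-8=86
Step 3: prey: 31+15-53=0; pred: 86+79-17=148
Step 4: prey: 0+0-0=0; pred: 148+0-29=119

Answer: 0 119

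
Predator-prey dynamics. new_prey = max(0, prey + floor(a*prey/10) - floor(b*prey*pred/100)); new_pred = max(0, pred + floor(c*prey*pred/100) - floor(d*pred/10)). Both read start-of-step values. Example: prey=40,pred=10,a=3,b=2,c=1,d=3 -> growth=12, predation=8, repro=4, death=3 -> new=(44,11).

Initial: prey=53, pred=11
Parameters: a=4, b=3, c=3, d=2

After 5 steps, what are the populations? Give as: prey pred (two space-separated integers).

Answer: 0 77

Derivation:
Step 1: prey: 53+21-17=57; pred: 11+17-2=26
Step 2: prey: 57+22-44=35; pred: 26+44-5=65
Step 3: prey: 35+14-68=0; pred: 65+68-13=120
Step 4: prey: 0+0-0=0; pred: 120+0-24=96
Step 5: prey: 0+0-0=0; pred: 96+0-19=77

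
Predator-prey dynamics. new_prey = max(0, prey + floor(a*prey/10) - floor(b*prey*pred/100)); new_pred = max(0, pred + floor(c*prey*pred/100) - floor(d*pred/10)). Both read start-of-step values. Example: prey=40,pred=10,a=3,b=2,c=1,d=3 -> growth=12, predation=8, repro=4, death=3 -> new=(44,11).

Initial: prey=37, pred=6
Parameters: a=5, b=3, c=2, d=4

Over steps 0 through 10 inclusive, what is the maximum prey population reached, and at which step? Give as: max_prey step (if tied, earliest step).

Step 1: prey: 37+18-6=49; pred: 6+4-2=8
Step 2: prey: 49+24-11=62; pred: 8+7-3=12
Step 3: prey: 62+31-22=71; pred: 12+14-4=22
Step 4: prey: 71+35-46=60; pred: 22+31-8=45
Step 5: prey: 60+30-81=9; pred: 45+54-18=81
Step 6: prey: 9+4-21=0; pred: 81+14-32=63
Step 7: prey: 0+0-0=0; pred: 63+0-25=38
Step 8: prey: 0+0-0=0; pred: 38+0-15=23
Step 9: prey: 0+0-0=0; pred: 23+0-9=14
Step 10: prey: 0+0-0=0; pred: 14+0-5=9
Max prey = 71 at step 3

Answer: 71 3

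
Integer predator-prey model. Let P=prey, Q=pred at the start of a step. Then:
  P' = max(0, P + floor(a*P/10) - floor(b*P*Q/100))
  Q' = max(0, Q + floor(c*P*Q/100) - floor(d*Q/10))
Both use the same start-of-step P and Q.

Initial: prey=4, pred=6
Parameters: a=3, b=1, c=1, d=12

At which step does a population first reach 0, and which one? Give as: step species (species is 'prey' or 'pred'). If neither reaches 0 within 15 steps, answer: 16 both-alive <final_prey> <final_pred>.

Step 1: prey: 4+1-0=5; pred: 6+0-7=0
First extinction: pred at step 1

Answer: 1 pred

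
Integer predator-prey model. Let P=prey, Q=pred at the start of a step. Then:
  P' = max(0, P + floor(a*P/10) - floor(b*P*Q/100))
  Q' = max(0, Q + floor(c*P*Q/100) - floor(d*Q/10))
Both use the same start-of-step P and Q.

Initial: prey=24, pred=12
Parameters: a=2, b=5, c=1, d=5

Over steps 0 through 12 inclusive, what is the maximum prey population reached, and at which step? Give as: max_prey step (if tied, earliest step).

Step 1: prey: 24+4-14=14; pred: 12+2-6=8
Step 2: prey: 14+2-5=11; pred: 8+1-4=5
Step 3: prey: 11+2-2=11; pred: 5+0-2=3
Step 4: prey: 11+2-1=12; pred: 3+0-1=2
Step 5: prey: 12+2-1=13; pred: 2+0-1=1
Step 6: prey: 13+2-0=15; pred: 1+0-0=1
Step 7: prey: 15+3-0=18; pred: 1+0-0=1
Step 8: prey: 18+3-0=21; pred: 1+0-0=1
Step 9: prey: 21+4-1=24; pred: 1+0-0=1
Step 10: prey: 24+4-1=27; pred: 1+0-0=1
Step 11: prey: 27+5-1=31; pred: 1+0-0=1
Step 12: prey: 31+6-1=36; pred: 1+0-0=1
Max prey = 36 at step 12

Answer: 36 12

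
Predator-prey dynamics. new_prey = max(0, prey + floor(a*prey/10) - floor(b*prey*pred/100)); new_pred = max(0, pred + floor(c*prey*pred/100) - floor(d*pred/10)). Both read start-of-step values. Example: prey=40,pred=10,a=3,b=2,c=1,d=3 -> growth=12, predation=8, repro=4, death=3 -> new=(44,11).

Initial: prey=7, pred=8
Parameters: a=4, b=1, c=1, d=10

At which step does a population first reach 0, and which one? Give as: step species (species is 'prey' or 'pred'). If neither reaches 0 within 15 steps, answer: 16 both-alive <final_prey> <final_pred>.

Answer: 1 pred

Derivation:
Step 1: prey: 7+2-0=9; pred: 8+0-8=0
First extinction: pred at step 1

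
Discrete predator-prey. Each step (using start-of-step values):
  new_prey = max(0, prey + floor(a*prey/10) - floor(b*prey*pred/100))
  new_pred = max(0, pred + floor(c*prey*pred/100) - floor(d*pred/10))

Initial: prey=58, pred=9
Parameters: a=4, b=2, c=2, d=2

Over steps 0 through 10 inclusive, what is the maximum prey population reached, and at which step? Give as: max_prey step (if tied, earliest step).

Step 1: prey: 58+23-10=71; pred: 9+10-1=18
Step 2: prey: 71+28-25=74; pred: 18+25-3=40
Step 3: prey: 74+29-59=44; pred: 40+59-8=91
Step 4: prey: 44+17-80=0; pred: 91+80-18=153
Step 5: prey: 0+0-0=0; pred: 153+0-30=123
Step 6: prey: 0+0-0=0; pred: 123+0-24=99
Step 7: prey: 0+0-0=0; pred: 99+0-19=80
Step 8: prey: 0+0-0=0; pred: 80+0-16=64
Step 9: prey: 0+0-0=0; pred: 64+0-12=52
Step 10: prey: 0+0-0=0; pred: 52+0-10=42
Max prey = 74 at step 2

Answer: 74 2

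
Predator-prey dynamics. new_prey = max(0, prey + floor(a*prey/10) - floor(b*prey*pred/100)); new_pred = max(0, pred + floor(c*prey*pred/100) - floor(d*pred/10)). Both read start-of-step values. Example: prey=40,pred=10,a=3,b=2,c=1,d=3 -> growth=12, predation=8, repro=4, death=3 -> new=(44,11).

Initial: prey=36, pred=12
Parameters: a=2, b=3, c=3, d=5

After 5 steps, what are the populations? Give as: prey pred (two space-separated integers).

Step 1: prey: 36+7-12=31; pred: 12+12-6=18
Step 2: prey: 31+6-16=21; pred: 18+16-9=25
Step 3: prey: 21+4-15=10; pred: 25+15-12=28
Step 4: prey: 10+2-8=4; pred: 28+8-14=22
Step 5: prey: 4+0-2=2; pred: 22+2-11=13

Answer: 2 13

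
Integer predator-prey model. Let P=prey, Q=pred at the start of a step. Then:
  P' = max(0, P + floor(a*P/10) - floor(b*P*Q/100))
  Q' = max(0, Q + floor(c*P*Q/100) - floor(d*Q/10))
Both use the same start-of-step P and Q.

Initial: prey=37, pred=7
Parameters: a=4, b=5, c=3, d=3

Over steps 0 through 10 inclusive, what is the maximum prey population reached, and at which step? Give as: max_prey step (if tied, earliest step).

Answer: 39 1

Derivation:
Step 1: prey: 37+14-12=39; pred: 7+7-2=12
Step 2: prey: 39+15-23=31; pred: 12+14-3=23
Step 3: prey: 31+12-35=8; pred: 23+21-6=38
Step 4: prey: 8+3-15=0; pred: 38+9-11=36
Step 5: prey: 0+0-0=0; pred: 36+0-10=26
Step 6: prey: 0+0-0=0; pred: 26+0-7=19
Step 7: prey: 0+0-0=0; pred: 19+0-5=14
Step 8: prey: 0+0-0=0; pred: 14+0-4=10
Step 9: prey: 0+0-0=0; pred: 10+0-3=7
Step 10: prey: 0+0-0=0; pred: 7+0-2=5
Max prey = 39 at step 1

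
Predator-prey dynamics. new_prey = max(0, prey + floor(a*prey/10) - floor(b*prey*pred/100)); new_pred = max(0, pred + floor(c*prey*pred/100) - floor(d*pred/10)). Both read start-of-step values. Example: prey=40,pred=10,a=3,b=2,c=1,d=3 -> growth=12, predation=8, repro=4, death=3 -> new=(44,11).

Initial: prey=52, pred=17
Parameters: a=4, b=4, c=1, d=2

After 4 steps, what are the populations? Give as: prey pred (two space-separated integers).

Answer: 2 21

Derivation:
Step 1: prey: 52+20-35=37; pred: 17+8-3=22
Step 2: prey: 37+14-32=19; pred: 22+8-4=26
Step 3: prey: 19+7-19=7; pred: 26+4-5=25
Step 4: prey: 7+2-7=2; pred: 25+1-5=21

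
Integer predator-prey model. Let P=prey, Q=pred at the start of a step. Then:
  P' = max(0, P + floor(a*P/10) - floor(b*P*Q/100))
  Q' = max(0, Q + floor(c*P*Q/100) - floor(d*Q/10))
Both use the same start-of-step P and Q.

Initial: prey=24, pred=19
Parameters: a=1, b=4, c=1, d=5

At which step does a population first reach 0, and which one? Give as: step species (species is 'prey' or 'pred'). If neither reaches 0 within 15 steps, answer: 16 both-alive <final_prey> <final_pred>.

Answer: 16 both-alive 3 1

Derivation:
Step 1: prey: 24+2-18=8; pred: 19+4-9=14
Step 2: prey: 8+0-4=4; pred: 14+1-7=8
Step 3: prey: 4+0-1=3; pred: 8+0-4=4
Step 4: prey: 3+0-0=3; pred: 4+0-2=2
Step 5: prey: 3+0-0=3; pred: 2+0-1=1
Step 6: prey: 3+0-0=3; pred: 1+0-0=1
Steps 7-15: state stable at prey=3, pred=1 (no change)
No extinction within 15 steps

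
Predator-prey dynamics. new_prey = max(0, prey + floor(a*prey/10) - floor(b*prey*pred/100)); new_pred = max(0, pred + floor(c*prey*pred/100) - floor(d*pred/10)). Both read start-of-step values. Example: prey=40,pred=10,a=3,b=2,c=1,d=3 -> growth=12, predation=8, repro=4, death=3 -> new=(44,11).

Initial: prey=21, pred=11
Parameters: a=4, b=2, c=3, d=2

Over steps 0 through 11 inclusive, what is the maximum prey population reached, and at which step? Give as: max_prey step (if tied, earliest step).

Step 1: prey: 21+8-4=25; pred: 11+6-2=15
Step 2: prey: 25+10-7=28; pred: 15+11-3=23
Step 3: prey: 28+11-12=27; pred: 23+19-4=38
Step 4: prey: 27+10-20=17; pred: 38+30-7=61
Step 5: prey: 17+6-20=3; pred: 61+31-12=80
Step 6: prey: 3+1-4=0; pred: 80+7-16=71
Step 7: prey: 0+0-0=0; pred: 71+0-14=57
Step 8: prey: 0+0-0=0; pred: 57+0-11=46
Step 9: prey: 0+0-0=0; pred: 46+0-9=37
Step 10: prey: 0+0-0=0; pred: 37+0-7=30
Step 11: prey: 0+0-0=0; pred: 30+0-6=24
Max prey = 28 at step 2

Answer: 28 2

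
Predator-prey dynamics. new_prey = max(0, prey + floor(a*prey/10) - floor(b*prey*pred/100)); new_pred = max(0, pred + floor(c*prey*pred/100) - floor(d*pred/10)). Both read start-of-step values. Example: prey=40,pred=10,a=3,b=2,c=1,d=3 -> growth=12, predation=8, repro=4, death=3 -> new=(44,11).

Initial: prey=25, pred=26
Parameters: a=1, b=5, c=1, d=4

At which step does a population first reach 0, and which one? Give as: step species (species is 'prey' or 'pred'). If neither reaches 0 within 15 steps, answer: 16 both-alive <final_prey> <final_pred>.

Step 1: prey: 25+2-32=0; pred: 26+6-10=22
First extinction: prey at step 1

Answer: 1 prey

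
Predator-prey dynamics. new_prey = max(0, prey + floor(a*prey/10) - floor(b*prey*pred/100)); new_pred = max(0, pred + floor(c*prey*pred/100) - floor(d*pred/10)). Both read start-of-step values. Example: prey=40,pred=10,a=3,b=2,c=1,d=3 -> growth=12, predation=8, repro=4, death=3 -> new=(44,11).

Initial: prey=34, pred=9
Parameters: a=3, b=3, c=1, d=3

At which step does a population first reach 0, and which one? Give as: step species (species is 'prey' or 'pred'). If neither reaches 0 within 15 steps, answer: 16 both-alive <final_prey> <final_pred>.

Step 1: prey: 34+10-9=35; pred: 9+3-2=10
Step 2: prey: 35+10-10=35; pred: 10+3-3=10
Steps 3-15: state stable at prey=35, pred=10 (no change)
No extinction within 15 steps

Answer: 16 both-alive 35 10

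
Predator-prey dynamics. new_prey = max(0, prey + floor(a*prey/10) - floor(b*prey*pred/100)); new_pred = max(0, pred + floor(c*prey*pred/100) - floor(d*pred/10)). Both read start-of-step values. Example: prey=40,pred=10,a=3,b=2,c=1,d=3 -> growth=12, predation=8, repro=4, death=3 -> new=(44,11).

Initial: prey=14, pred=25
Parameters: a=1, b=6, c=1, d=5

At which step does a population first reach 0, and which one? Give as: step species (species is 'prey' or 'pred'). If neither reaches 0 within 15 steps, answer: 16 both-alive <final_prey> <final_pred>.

Step 1: prey: 14+1-21=0; pred: 25+3-12=16
First extinction: prey at step 1

Answer: 1 prey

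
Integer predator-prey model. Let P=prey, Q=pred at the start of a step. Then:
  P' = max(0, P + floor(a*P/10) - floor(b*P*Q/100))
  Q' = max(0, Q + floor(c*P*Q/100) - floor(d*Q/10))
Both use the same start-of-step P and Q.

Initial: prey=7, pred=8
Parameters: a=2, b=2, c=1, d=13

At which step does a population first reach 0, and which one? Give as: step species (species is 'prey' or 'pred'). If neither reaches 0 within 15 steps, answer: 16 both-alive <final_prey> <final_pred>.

Answer: 1 pred

Derivation:
Step 1: prey: 7+1-1=7; pred: 8+0-10=0
First extinction: pred at step 1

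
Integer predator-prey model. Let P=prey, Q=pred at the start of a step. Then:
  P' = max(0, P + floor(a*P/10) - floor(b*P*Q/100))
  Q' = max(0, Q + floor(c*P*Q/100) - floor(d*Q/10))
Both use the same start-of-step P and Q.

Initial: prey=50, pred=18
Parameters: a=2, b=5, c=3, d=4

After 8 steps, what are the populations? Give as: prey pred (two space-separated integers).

Step 1: prey: 50+10-45=15; pred: 18+27-7=38
Step 2: prey: 15+3-28=0; pred: 38+17-15=40
Step 3: prey: 0+0-0=0; pred: 40+0-16=24
Step 4: prey: 0+0-0=0; pred: 24+0-9=15
Step 5: prey: 0+0-0=0; pred: 15+0-6=9
Step 6: prey: 0+0-0=0; pred: 9+0-3=6
Step 7: prey: 0+0-0=0; pred: 6+0-2=4
Step 8: prey: 0+0-0=0; pred: 4+0-1=3

Answer: 0 3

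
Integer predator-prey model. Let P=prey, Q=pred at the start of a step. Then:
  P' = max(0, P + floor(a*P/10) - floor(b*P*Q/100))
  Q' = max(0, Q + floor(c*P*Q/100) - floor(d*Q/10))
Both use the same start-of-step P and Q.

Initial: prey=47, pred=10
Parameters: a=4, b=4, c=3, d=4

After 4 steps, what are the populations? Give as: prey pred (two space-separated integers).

Answer: 0 35

Derivation:
Step 1: prey: 47+18-18=47; pred: 10+14-4=20
Step 2: prey: 47+18-37=28; pred: 20+28-8=40
Step 3: prey: 28+11-44=0; pred: 40+33-16=57
Step 4: prey: 0+0-0=0; pred: 57+0-22=35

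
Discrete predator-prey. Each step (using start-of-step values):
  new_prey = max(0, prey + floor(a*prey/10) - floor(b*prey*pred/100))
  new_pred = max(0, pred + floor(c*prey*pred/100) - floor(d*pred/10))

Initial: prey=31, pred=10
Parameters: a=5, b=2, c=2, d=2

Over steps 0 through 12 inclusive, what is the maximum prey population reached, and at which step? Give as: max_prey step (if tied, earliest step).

Step 1: prey: 31+15-6=40; pred: 10+6-2=14
Step 2: prey: 40+20-11=49; pred: 14+11-2=23
Step 3: prey: 49+24-22=51; pred: 23+22-4=41
Step 4: prey: 51+25-41=35; pred: 41+41-8=74
Step 5: prey: 35+17-51=1; pred: 74+51-14=111
Step 6: prey: 1+0-2=0; pred: 111+2-22=91
Step 7: prey: 0+0-0=0; pred: 91+0-18=73
Step 8: prey: 0+0-0=0; pred: 73+0-14=59
Step 9: prey: 0+0-0=0; pred: 59+0-11=48
Step 10: prey: 0+0-0=0; pred: 48+0-9=39
Step 11: prey: 0+0-0=0; pred: 39+0-7=32
Step 12: prey: 0+0-0=0; pred: 32+0-6=26
Max prey = 51 at step 3

Answer: 51 3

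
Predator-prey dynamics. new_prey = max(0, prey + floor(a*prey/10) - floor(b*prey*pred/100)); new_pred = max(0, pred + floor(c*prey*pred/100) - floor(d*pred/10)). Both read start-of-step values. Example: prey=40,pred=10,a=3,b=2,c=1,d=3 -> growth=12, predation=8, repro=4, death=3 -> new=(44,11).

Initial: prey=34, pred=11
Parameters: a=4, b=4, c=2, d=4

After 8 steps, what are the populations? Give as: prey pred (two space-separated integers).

Step 1: prey: 34+13-14=33; pred: 11+7-4=14
Step 2: prey: 33+13-18=28; pred: 14+9-5=18
Step 3: prey: 28+11-20=19; pred: 18+10-7=21
Step 4: prey: 19+7-15=11; pred: 21+7-8=20
Step 5: prey: 11+4-8=7; pred: 20+4-8=16
Step 6: prey: 7+2-4=5; pred: 16+2-6=12
Step 7: prey: 5+2-2=5; pred: 12+1-4=9
Step 8: prey: 5+2-1=6; pred: 9+0-3=6

Answer: 6 6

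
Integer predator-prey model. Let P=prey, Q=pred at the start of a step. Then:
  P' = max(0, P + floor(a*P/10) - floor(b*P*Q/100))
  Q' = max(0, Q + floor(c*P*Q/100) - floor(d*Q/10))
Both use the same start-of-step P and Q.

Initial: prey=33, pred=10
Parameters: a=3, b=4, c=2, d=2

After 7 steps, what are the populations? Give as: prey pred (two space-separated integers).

Step 1: prey: 33+9-13=29; pred: 10+6-2=14
Step 2: prey: 29+8-16=21; pred: 14+8-2=20
Step 3: prey: 21+6-16=11; pred: 20+8-4=24
Step 4: prey: 11+3-10=4; pred: 24+5-4=25
Step 5: prey: 4+1-4=1; pred: 25+2-5=22
Step 6: prey: 1+0-0=1; pred: 22+0-4=18
Step 7: prey: 1+0-0=1; pred: 18+0-3=15

Answer: 1 15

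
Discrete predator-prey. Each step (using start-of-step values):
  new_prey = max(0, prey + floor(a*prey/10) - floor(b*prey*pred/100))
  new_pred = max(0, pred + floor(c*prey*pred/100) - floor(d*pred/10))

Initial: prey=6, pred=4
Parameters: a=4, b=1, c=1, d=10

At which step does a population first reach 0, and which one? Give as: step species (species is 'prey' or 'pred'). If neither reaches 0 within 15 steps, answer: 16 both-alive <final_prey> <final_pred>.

Answer: 1 pred

Derivation:
Step 1: prey: 6+2-0=8; pred: 4+0-4=0
First extinction: pred at step 1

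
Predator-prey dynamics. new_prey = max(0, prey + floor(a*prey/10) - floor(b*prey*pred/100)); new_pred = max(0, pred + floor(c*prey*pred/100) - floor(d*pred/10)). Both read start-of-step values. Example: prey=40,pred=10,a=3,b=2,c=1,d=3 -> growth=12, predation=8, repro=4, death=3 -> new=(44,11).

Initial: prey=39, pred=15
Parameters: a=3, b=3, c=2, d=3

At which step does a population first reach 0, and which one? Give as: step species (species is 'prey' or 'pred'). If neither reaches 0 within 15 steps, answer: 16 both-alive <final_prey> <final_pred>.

Answer: 16 both-alive 1 3

Derivation:
Step 1: prey: 39+11-17=33; pred: 15+11-4=22
Step 2: prey: 33+9-21=21; pred: 22+14-6=30
Step 3: prey: 21+6-18=9; pred: 30+12-9=33
Step 4: prey: 9+2-8=3; pred: 33+5-9=29
Step 5: prey: 3+0-2=1; pred: 29+1-8=22
Step 6: prey: 1+0-0=1; pred: 22+0-6=16
Step 7: prey: 1+0-0=1; pred: 16+0-4=12
Step 8: prey: 1+0-0=1; pred: 12+0-3=9
Step 9: prey: 1+0-0=1; pred: 9+0-2=7
Step 10: prey: 1+0-0=1; pred: 7+0-2=5
Step 11: prey: 1+0-0=1; pred: 5+0-1=4
Step 12: prey: 1+0-0=1; pred: 4+0-1=3
Step 13: prey: 1+0-0=1; pred: 3+0-0=3
Steps 14-15: state stable at prey=1, pred=3 (no change)
No extinction within 15 steps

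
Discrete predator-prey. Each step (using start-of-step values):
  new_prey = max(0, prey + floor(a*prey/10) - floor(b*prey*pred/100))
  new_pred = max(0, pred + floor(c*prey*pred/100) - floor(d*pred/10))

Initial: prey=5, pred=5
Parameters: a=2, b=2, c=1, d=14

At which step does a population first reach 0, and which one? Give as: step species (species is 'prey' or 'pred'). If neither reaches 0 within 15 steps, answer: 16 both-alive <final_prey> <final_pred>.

Step 1: prey: 5+1-0=6; pred: 5+0-7=0
First extinction: pred at step 1

Answer: 1 pred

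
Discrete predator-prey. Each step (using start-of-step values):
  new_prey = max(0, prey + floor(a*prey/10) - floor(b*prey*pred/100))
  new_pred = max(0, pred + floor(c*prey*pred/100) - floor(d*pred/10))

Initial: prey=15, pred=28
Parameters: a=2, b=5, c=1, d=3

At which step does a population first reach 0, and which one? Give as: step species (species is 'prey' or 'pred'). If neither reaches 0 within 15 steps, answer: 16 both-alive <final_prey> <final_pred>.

Step 1: prey: 15+3-21=0; pred: 28+4-8=24
First extinction: prey at step 1

Answer: 1 prey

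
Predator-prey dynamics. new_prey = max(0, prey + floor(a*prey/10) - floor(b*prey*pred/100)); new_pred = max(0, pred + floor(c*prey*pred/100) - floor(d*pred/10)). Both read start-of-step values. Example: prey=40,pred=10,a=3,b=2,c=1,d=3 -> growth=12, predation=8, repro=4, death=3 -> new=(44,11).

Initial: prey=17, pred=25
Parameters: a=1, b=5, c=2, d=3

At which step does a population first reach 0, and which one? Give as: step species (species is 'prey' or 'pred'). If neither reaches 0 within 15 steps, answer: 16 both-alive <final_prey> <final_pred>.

Answer: 1 prey

Derivation:
Step 1: prey: 17+1-21=0; pred: 25+8-7=26
First extinction: prey at step 1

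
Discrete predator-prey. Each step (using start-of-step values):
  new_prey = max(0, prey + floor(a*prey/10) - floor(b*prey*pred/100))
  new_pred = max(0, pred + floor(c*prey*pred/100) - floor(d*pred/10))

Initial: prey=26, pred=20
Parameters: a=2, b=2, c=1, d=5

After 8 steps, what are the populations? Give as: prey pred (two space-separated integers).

Answer: 33 1

Derivation:
Step 1: prey: 26+5-10=21; pred: 20+5-10=15
Step 2: prey: 21+4-6=19; pred: 15+3-7=11
Step 3: prey: 19+3-4=18; pred: 11+2-5=8
Step 4: prey: 18+3-2=19; pred: 8+1-4=5
Step 5: prey: 19+3-1=21; pred: 5+0-2=3
Step 6: prey: 21+4-1=24; pred: 3+0-1=2
Step 7: prey: 24+4-0=28; pred: 2+0-1=1
Step 8: prey: 28+5-0=33; pred: 1+0-0=1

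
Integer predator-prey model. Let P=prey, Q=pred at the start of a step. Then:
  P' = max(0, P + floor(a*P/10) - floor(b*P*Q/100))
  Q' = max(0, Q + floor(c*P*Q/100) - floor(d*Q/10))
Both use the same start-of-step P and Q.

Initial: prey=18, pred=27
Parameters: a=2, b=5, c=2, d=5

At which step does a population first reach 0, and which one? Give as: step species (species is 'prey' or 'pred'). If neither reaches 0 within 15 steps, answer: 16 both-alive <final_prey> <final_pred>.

Answer: 1 prey

Derivation:
Step 1: prey: 18+3-24=0; pred: 27+9-13=23
First extinction: prey at step 1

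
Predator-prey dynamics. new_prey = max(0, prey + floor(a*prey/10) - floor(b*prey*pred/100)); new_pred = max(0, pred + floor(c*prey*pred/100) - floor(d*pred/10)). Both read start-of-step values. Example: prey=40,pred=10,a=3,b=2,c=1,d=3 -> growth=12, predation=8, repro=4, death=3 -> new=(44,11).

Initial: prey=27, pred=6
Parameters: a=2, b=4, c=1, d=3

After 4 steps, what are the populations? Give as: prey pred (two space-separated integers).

Step 1: prey: 27+5-6=26; pred: 6+1-1=6
Step 2: prey: 26+5-6=25; pred: 6+1-1=6
Step 3: prey: 25+5-6=24; pred: 6+1-1=6
Step 4: prey: 24+4-5=23; pred: 6+1-1=6

Answer: 23 6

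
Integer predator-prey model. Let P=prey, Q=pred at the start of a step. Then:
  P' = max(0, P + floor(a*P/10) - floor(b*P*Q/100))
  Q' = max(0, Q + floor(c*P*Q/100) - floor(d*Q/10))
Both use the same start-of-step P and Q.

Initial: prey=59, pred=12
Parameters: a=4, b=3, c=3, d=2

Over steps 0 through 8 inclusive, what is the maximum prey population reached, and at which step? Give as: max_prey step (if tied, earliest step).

Answer: 61 1

Derivation:
Step 1: prey: 59+23-21=61; pred: 12+21-2=31
Step 2: prey: 61+24-56=29; pred: 31+56-6=81
Step 3: prey: 29+11-70=0; pred: 81+70-16=135
Step 4: prey: 0+0-0=0; pred: 135+0-27=108
Step 5: prey: 0+0-0=0; pred: 108+0-21=87
Step 6: prey: 0+0-0=0; pred: 87+0-17=70
Step 7: prey: 0+0-0=0; pred: 70+0-14=56
Step 8: prey: 0+0-0=0; pred: 56+0-11=45
Max prey = 61 at step 1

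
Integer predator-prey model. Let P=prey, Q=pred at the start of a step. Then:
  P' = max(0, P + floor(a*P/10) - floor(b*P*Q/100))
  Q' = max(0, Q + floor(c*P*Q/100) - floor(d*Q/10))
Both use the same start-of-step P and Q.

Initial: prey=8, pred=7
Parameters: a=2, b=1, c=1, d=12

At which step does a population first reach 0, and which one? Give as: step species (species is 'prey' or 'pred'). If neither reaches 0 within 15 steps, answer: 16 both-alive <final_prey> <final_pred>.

Answer: 1 pred

Derivation:
Step 1: prey: 8+1-0=9; pred: 7+0-8=0
First extinction: pred at step 1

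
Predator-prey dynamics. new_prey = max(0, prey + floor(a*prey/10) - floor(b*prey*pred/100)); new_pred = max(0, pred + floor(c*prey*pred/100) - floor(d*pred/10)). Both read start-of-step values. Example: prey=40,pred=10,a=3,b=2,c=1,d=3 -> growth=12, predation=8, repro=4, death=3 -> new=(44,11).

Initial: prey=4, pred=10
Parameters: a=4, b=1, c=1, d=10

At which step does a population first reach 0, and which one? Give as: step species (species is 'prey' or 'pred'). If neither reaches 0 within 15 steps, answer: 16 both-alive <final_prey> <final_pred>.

Answer: 1 pred

Derivation:
Step 1: prey: 4+1-0=5; pred: 10+0-10=0
First extinction: pred at step 1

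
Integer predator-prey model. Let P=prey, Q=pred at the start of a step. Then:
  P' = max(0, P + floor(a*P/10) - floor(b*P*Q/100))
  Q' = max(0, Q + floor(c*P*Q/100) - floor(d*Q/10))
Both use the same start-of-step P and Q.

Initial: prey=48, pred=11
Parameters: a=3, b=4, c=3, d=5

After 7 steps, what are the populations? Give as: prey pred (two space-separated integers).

Answer: 0 3

Derivation:
Step 1: prey: 48+14-21=41; pred: 11+15-5=21
Step 2: prey: 41+12-34=19; pred: 21+25-10=36
Step 3: prey: 19+5-27=0; pred: 36+20-18=38
Step 4: prey: 0+0-0=0; pred: 38+0-19=19
Step 5: prey: 0+0-0=0; pred: 19+0-9=10
Step 6: prey: 0+0-0=0; pred: 10+0-5=5
Step 7: prey: 0+0-0=0; pred: 5+0-2=3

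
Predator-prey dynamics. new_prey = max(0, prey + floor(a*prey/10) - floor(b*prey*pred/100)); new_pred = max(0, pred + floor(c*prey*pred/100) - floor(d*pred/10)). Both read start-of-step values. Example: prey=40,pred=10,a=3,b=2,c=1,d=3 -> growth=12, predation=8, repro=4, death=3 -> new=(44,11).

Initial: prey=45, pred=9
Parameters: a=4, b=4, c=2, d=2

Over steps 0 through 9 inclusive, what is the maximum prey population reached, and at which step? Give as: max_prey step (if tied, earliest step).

Answer: 47 1

Derivation:
Step 1: prey: 45+18-16=47; pred: 9+8-1=16
Step 2: prey: 47+18-30=35; pred: 16+15-3=28
Step 3: prey: 35+14-39=10; pred: 28+19-5=42
Step 4: prey: 10+4-16=0; pred: 42+8-8=42
Step 5: prey: 0+0-0=0; pred: 42+0-8=34
Step 6: prey: 0+0-0=0; pred: 34+0-6=28
Step 7: prey: 0+0-0=0; pred: 28+0-5=23
Step 8: prey: 0+0-0=0; pred: 23+0-4=19
Step 9: prey: 0+0-0=0; pred: 19+0-3=16
Max prey = 47 at step 1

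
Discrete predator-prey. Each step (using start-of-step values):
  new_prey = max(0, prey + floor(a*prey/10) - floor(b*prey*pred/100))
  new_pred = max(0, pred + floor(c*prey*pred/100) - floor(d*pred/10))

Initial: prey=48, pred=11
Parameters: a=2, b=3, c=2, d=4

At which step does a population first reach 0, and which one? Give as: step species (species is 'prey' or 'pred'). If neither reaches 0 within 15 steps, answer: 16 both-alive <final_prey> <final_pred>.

Step 1: prey: 48+9-15=42; pred: 11+10-4=17
Step 2: prey: 42+8-21=29; pred: 17+14-6=25
Step 3: prey: 29+5-21=13; pred: 25+14-10=29
Step 4: prey: 13+2-11=4; pred: 29+7-11=25
Step 5: prey: 4+0-3=1; pred: 25+2-10=17
Step 6: prey: 1+0-0=1; pred: 17+0-6=11
Step 7: prey: 1+0-0=1; pred: 11+0-4=7
Step 8: prey: 1+0-0=1; pred: 7+0-2=5
Step 9: prey: 1+0-0=1; pred: 5+0-2=3
Step 10: prey: 1+0-0=1; pred: 3+0-1=2
Step 11: prey: 1+0-0=1; pred: 2+0-0=2
Steps 12-15: state stable at prey=1, pred=2 (no change)
No extinction within 15 steps

Answer: 16 both-alive 1 2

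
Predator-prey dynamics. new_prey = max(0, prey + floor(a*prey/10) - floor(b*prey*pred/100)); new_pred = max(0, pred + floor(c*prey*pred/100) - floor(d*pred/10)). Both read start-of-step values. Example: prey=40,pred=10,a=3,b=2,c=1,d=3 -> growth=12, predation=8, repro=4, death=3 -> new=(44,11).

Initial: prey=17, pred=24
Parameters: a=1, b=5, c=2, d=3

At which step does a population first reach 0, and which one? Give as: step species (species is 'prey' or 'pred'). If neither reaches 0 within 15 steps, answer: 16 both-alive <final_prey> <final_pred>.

Step 1: prey: 17+1-20=0; pred: 24+8-7=25
First extinction: prey at step 1

Answer: 1 prey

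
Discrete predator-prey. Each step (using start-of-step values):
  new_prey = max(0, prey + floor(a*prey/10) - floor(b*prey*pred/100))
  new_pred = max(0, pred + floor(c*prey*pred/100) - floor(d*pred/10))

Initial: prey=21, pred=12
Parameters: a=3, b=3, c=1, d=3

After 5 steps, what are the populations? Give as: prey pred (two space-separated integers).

Step 1: prey: 21+6-7=20; pred: 12+2-3=11
Step 2: prey: 20+6-6=20; pred: 11+2-3=10
Step 3: prey: 20+6-6=20; pred: 10+2-3=9
Step 4: prey: 20+6-5=21; pred: 9+1-2=8
Step 5: prey: 21+6-5=22; pred: 8+1-2=7

Answer: 22 7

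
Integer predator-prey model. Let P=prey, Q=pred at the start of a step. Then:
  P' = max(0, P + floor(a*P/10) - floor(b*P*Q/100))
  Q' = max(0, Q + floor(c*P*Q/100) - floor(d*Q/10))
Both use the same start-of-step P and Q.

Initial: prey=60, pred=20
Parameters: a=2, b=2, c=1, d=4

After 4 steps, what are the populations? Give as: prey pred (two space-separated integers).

Answer: 16 20

Derivation:
Step 1: prey: 60+12-24=48; pred: 20+12-8=24
Step 2: prey: 48+9-23=34; pred: 24+11-9=26
Step 3: prey: 34+6-17=23; pred: 26+8-10=24
Step 4: prey: 23+4-11=16; pred: 24+5-9=20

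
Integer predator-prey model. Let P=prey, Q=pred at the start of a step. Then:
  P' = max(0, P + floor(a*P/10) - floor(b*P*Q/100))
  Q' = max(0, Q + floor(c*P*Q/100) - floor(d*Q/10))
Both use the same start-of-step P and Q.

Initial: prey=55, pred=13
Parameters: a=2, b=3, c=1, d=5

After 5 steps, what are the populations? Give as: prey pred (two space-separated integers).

Step 1: prey: 55+11-21=45; pred: 13+7-6=14
Step 2: prey: 45+9-18=36; pred: 14+6-7=13
Step 3: prey: 36+7-14=29; pred: 13+4-6=11
Step 4: prey: 29+5-9=25; pred: 11+3-5=9
Step 5: prey: 25+5-6=24; pred: 9+2-4=7

Answer: 24 7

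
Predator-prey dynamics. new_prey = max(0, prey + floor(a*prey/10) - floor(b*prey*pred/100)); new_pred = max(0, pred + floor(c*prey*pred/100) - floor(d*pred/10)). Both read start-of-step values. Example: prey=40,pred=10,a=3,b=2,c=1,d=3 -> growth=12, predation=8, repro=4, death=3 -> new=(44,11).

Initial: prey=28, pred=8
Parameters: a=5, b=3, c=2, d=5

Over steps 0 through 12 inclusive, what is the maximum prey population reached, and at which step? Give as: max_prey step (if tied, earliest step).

Answer: 63 4

Derivation:
Step 1: prey: 28+14-6=36; pred: 8+4-4=8
Step 2: prey: 36+18-8=46; pred: 8+5-4=9
Step 3: prey: 46+23-12=57; pred: 9+8-4=13
Step 4: prey: 57+28-22=63; pred: 13+14-6=21
Step 5: prey: 63+31-39=55; pred: 21+26-10=37
Step 6: prey: 55+27-61=21; pred: 37+40-18=59
Step 7: prey: 21+10-37=0; pred: 59+24-29=54
Step 8: prey: 0+0-0=0; pred: 54+0-27=27
Step 9: prey: 0+0-0=0; pred: 27+0-13=14
Step 10: prey: 0+0-0=0; pred: 14+0-7=7
Step 11: prey: 0+0-0=0; pred: 7+0-3=4
Step 12: prey: 0+0-0=0; pred: 4+0-2=2
Max prey = 63 at step 4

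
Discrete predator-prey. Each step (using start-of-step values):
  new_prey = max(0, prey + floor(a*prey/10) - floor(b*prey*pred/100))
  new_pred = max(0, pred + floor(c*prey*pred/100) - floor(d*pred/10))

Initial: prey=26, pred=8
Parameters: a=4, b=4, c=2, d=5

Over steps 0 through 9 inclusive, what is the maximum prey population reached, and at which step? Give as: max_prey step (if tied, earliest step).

Answer: 38 5

Derivation:
Step 1: prey: 26+10-8=28; pred: 8+4-4=8
Step 2: prey: 28+11-8=31; pred: 8+4-4=8
Step 3: prey: 31+12-9=34; pred: 8+4-4=8
Step 4: prey: 34+13-10=37; pred: 8+5-4=9
Step 5: prey: 37+14-13=38; pred: 9+6-4=11
Step 6: prey: 38+15-16=37; pred: 11+8-5=14
Step 7: prey: 37+14-20=31; pred: 14+10-7=17
Step 8: prey: 31+12-21=22; pred: 17+10-8=19
Step 9: prey: 22+8-16=14; pred: 19+8-9=18
Max prey = 38 at step 5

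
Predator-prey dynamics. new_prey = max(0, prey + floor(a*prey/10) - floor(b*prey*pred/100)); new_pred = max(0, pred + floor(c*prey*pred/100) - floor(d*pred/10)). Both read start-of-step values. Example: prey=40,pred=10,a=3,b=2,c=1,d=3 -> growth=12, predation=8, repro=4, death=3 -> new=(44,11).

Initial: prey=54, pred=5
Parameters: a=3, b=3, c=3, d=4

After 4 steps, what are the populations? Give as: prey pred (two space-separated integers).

Step 1: prey: 54+16-8=62; pred: 5+8-2=11
Step 2: prey: 62+18-20=60; pred: 11+20-4=27
Step 3: prey: 60+18-48=30; pred: 27+48-10=65
Step 4: prey: 30+9-58=0; pred: 65+58-26=97

Answer: 0 97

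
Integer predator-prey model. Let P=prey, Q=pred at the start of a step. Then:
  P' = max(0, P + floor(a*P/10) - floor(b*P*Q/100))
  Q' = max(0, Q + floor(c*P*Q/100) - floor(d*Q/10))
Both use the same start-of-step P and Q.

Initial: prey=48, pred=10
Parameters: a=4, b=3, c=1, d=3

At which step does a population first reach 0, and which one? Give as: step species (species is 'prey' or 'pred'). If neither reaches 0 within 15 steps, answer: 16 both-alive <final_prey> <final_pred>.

Answer: 16 both-alive 13 3

Derivation:
Step 1: prey: 48+19-14=53; pred: 10+4-3=11
Step 2: prey: 53+21-17=57; pred: 11+5-3=13
Step 3: prey: 57+22-22=57; pred: 13+7-3=17
Step 4: prey: 57+22-29=50; pred: 17+9-5=21
Step 5: prey: 50+20-31=39; pred: 21+10-6=25
Step 6: prey: 39+15-29=25; pred: 25+9-7=27
Step 7: prey: 25+10-20=15; pred: 27+6-8=25
Step 8: prey: 15+6-11=10; pred: 25+3-7=21
Step 9: prey: 10+4-6=8; pred: 21+2-6=17
Step 10: prey: 8+3-4=7; pred: 17+1-5=13
Step 11: prey: 7+2-2=7; pred: 13+0-3=10
Step 12: prey: 7+2-2=7; pred: 10+0-3=7
Step 13: prey: 7+2-1=8; pred: 7+0-2=5
Step 14: prey: 8+3-1=10; pred: 5+0-1=4
Step 15: prey: 10+4-1=13; pred: 4+0-1=3
No extinction within 15 steps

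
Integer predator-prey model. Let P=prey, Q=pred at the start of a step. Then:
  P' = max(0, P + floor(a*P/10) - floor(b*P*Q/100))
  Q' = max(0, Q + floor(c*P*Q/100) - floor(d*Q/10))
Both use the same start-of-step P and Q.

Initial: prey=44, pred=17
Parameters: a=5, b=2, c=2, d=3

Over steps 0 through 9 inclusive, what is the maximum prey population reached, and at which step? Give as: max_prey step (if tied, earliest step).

Step 1: prey: 44+22-14=52; pred: 17+14-5=26
Step 2: prey: 52+26-27=51; pred: 26+27-7=46
Step 3: prey: 51+25-46=30; pred: 46+46-13=79
Step 4: prey: 30+15-47=0; pred: 79+47-23=103
Step 5: prey: 0+0-0=0; pred: 103+0-30=73
Step 6: prey: 0+0-0=0; pred: 73+0-21=52
Step 7: prey: 0+0-0=0; pred: 52+0-15=37
Step 8: prey: 0+0-0=0; pred: 37+0-11=26
Step 9: prey: 0+0-0=0; pred: 26+0-7=19
Max prey = 52 at step 1

Answer: 52 1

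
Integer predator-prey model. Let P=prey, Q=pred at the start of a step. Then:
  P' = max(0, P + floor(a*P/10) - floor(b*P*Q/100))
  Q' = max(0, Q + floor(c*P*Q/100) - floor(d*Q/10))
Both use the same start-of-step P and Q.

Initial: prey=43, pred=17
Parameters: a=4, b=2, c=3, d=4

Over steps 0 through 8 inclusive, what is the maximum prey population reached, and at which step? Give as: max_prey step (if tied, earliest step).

Answer: 46 1

Derivation:
Step 1: prey: 43+17-14=46; pred: 17+21-6=32
Step 2: prey: 46+18-29=35; pred: 32+44-12=64
Step 3: prey: 35+14-44=5; pred: 64+67-25=106
Step 4: prey: 5+2-10=0; pred: 106+15-42=79
Step 5: prey: 0+0-0=0; pred: 79+0-31=48
Step 6: prey: 0+0-0=0; pred: 48+0-19=29
Step 7: prey: 0+0-0=0; pred: 29+0-11=18
Step 8: prey: 0+0-0=0; pred: 18+0-7=11
Max prey = 46 at step 1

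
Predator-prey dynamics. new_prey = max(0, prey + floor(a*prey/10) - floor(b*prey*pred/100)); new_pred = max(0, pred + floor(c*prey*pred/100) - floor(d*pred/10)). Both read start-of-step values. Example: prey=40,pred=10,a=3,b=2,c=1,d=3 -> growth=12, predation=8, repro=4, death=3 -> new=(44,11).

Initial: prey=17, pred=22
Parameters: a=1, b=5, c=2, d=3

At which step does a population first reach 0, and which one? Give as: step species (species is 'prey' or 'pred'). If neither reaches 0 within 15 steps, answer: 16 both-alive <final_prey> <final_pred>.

Answer: 1 prey

Derivation:
Step 1: prey: 17+1-18=0; pred: 22+7-6=23
First extinction: prey at step 1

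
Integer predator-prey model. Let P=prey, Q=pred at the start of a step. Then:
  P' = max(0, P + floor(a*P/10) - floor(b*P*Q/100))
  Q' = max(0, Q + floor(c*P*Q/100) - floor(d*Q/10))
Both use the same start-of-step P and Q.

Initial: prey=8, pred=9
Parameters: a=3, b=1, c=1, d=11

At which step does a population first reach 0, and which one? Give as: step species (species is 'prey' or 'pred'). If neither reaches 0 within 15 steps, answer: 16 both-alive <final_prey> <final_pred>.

Step 1: prey: 8+2-0=10; pred: 9+0-9=0
First extinction: pred at step 1

Answer: 1 pred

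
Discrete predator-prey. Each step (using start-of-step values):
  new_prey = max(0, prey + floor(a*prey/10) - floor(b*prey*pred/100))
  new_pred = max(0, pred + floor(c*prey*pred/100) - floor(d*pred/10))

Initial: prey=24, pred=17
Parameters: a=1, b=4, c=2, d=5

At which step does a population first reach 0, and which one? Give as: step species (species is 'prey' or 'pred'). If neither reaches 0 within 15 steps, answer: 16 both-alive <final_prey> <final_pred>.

Answer: 16 both-alive 3 1

Derivation:
Step 1: prey: 24+2-16=10; pred: 17+8-8=17
Step 2: prey: 10+1-6=5; pred: 17+3-8=12
Step 3: prey: 5+0-2=3; pred: 12+1-6=7
Step 4: prey: 3+0-0=3; pred: 7+0-3=4
Step 5: prey: 3+0-0=3; pred: 4+0-2=2
Step 6: prey: 3+0-0=3; pred: 2+0-1=1
Step 7: prey: 3+0-0=3; pred: 1+0-0=1
Steps 8-15: state stable at prey=3, pred=1 (no change)
No extinction within 15 steps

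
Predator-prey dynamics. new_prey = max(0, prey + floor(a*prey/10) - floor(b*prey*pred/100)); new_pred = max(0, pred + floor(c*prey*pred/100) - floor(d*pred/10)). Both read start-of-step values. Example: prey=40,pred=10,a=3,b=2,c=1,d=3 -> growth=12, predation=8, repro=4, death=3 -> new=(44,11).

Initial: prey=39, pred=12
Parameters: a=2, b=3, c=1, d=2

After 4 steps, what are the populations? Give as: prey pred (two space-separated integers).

Step 1: prey: 39+7-14=32; pred: 12+4-2=14
Step 2: prey: 32+6-13=25; pred: 14+4-2=16
Step 3: prey: 25+5-12=18; pred: 16+4-3=17
Step 4: prey: 18+3-9=12; pred: 17+3-3=17

Answer: 12 17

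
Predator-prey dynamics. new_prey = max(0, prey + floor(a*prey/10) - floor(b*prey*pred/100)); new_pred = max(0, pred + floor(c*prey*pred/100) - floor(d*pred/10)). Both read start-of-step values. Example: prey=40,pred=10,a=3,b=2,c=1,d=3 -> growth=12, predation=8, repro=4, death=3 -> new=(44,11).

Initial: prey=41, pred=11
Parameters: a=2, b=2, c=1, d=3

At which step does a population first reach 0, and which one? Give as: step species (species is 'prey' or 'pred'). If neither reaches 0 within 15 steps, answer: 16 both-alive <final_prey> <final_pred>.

Step 1: prey: 41+8-9=40; pred: 11+4-3=12
Step 2: prey: 40+8-9=39; pred: 12+4-3=13
Step 3: prey: 39+7-10=36; pred: 13+5-3=15
Step 4: prey: 36+7-10=33; pred: 15+5-4=16
Step 5: prey: 33+6-10=29; pred: 16+5-4=17
Step 6: prey: 29+5-9=25; pred: 17+4-5=16
Step 7: prey: 25+5-8=22; pred: 16+4-4=16
Step 8: prey: 22+4-7=19; pred: 16+3-4=15
Step 9: prey: 19+3-5=17; pred: 15+2-4=13
Step 10: prey: 17+3-4=16; pred: 13+2-3=12
Step 11: prey: 16+3-3=16; pred: 12+1-3=10
Step 12: prey: 16+3-3=16; pred: 10+1-3=8
Step 13: prey: 16+3-2=17; pred: 8+1-2=7
Step 14: prey: 17+3-2=18; pred: 7+1-2=6
Step 15: prey: 18+3-2=19; pred: 6+1-1=6
No extinction within 15 steps

Answer: 16 both-alive 19 6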